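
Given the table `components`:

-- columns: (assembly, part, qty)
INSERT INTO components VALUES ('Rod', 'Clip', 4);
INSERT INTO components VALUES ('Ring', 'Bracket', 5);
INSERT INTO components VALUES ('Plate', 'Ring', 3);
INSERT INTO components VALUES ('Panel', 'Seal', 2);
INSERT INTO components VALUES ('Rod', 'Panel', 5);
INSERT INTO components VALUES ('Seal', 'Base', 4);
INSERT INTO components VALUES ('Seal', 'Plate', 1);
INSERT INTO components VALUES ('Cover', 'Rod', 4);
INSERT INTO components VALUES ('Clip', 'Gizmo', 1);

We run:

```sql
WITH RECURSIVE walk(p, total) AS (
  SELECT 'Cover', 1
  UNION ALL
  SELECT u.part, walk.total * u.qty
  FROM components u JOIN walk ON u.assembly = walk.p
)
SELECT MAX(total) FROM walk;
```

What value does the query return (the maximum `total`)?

600

Base: (Cover, total=1).
Iteration 1: components of {Cover} -> Rod = 1*4 = 4.
Iteration 2: components of {Rod} -> Clip = 4*4 = 16, Panel = 4*5 = 20.
Iteration 3: components of {Clip,Panel} -> Gizmo = 16*1 = 16, Seal = 20*2 = 40.
Iteration 4: components of {Gizmo,Seal} -> Base = 40*4 = 160, Plate = 40*1 = 40.
Iteration 5: components of {Base,Plate} -> Ring = 40*3 = 120.
Iteration 6: components of {Ring} -> Bracket = 120*5 = 600.
Iteration 7: no further components; recursion stops.
total values: 1, 4, 16, 20, 16, 40, 160, 40, 120, 600; the maximum is 600.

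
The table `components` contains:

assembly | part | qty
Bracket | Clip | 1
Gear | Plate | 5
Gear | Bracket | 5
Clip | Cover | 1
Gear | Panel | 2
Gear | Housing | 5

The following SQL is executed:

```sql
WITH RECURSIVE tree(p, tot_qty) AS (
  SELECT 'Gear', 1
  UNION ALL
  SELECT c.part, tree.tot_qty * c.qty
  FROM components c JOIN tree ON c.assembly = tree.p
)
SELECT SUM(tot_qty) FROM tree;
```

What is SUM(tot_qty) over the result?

28

Base: (Gear, tot_qty=1).
Iteration 1: components of {Gear} -> Bracket = 1*5 = 5, Housing = 1*5 = 5, Panel = 1*2 = 2, Plate = 1*5 = 5.
Iteration 2: components of {Bracket,Housing,Panel,Plate} -> Clip = 5*1 = 5.
Iteration 3: components of {Clip} -> Cover = 5*1 = 5.
Iteration 4: no further components; recursion stops.
SUM(tot_qty) = 1 + 2 + 5 + 5 + 5 + 5 + 5 = 28.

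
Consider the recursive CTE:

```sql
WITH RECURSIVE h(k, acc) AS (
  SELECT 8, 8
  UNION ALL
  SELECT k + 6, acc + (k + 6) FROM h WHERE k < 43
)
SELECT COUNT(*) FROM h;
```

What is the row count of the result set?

Base: k=8, acc=8.
Iteration 1: 8 < 43 holds -> k = 8 + 6 = 14, acc = 8 + 14 = 22.
Iteration 2: 14 < 43 holds -> k = 14 + 6 = 20, acc = 22 + 20 = 42.
Iteration 3: 20 < 43 holds -> k = 20 + 6 = 26, acc = 42 + 26 = 68.
Iteration 4: 26 < 43 holds -> k = 26 + 6 = 32, acc = 68 + 32 = 100.
Iteration 5: 32 < 43 holds -> k = 32 + 6 = 38, acc = 100 + 38 = 138.
Iteration 6: 38 < 43 holds -> k = 38 + 6 = 44, acc = 138 + 44 = 182.
Iteration 7: 44 < 43 fails; recursion stops.
Total rows emitted: 7.

7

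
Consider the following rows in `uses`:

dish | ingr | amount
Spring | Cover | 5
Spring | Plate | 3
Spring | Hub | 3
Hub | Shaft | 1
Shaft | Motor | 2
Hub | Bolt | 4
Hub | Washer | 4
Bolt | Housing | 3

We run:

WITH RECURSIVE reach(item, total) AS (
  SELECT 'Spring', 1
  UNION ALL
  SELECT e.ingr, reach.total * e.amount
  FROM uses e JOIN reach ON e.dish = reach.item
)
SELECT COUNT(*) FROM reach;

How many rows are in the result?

Base: (Spring, total=1).
Iteration 1: components of {Spring} -> Cover = 1*5 = 5, Hub = 1*3 = 3, Plate = 1*3 = 3.
Iteration 2: components of {Cover,Hub,Plate} -> Bolt = 3*4 = 12, Shaft = 3*1 = 3, Washer = 3*4 = 12.
Iteration 3: components of {Bolt,Shaft,Washer} -> Housing = 12*3 = 36, Motor = 3*2 = 6.
Iteration 4: no further components; recursion stops.
Total rows emitted: 9.

9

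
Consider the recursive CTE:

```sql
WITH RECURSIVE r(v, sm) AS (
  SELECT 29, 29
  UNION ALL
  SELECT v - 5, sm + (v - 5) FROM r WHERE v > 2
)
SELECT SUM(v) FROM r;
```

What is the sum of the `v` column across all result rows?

Base: v=29, sm=29.
Iteration 1: 29 > 2 holds -> v = 29 - 5 = 24, sm = 29 + 24 = 53.
Iteration 2: 24 > 2 holds -> v = 24 - 5 = 19, sm = 53 + 19 = 72.
Iteration 3: 19 > 2 holds -> v = 19 - 5 = 14, sm = 72 + 14 = 86.
Iteration 4: 14 > 2 holds -> v = 14 - 5 = 9, sm = 86 + 9 = 95.
Iteration 5: 9 > 2 holds -> v = 9 - 5 = 4, sm = 95 + 4 = 99.
Iteration 6: 4 > 2 holds -> v = 4 - 5 = -1, sm = 99 + -1 = 98.
Iteration 7: -1 > 2 fails; recursion stops.
SUM(v) = 29 + 24 + 19 + 14 + 9 + 4 + -1 = 98.

98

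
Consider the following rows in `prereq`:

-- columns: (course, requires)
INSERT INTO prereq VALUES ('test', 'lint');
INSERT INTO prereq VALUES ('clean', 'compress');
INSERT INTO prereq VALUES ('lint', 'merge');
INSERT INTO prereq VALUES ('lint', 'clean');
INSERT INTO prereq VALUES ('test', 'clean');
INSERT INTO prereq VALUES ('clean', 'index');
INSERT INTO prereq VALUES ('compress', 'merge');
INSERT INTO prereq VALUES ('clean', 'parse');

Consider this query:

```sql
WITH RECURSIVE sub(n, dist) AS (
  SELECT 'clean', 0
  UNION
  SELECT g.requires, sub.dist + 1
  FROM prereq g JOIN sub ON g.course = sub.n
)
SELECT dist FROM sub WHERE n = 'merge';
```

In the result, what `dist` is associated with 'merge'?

2

Base: (clean, dist=0).
Iteration 1: edges from {clean} -> (compress, dist=1), (index, dist=1), (parse, dist=1).
Iteration 2: edges from {compress,index,parse} -> (merge, dist=2).
Iteration 3: no outgoing edges from {merge}; recursion stops.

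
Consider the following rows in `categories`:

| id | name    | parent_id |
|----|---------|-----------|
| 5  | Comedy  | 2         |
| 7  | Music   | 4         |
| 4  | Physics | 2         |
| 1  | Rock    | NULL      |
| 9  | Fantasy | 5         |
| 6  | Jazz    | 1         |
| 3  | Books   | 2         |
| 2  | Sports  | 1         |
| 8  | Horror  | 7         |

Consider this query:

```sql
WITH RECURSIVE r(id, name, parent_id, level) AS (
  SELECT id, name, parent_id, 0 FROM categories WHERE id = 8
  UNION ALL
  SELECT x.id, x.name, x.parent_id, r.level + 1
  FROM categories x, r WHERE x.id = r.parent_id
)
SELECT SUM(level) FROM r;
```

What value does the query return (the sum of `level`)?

Base: id=8 (Horror), parent_id=7, level 0.
Iteration 1: join on id=7 -> Music (id 7, parent_id=4, level 1).
Iteration 2: join on id=4 -> Physics (id 4, parent_id=2, level 2).
Iteration 3: join on id=2 -> Sports (id 2, parent_id=1, level 3).
Iteration 4: join on id=1 -> Rock (id 1, parent_id=NULL, level 4).
Iteration 5: parent_id is NULL; no match; recursion stops.
SUM(level) = 0 + 1 + 2 + 3 + 4 = 10.

10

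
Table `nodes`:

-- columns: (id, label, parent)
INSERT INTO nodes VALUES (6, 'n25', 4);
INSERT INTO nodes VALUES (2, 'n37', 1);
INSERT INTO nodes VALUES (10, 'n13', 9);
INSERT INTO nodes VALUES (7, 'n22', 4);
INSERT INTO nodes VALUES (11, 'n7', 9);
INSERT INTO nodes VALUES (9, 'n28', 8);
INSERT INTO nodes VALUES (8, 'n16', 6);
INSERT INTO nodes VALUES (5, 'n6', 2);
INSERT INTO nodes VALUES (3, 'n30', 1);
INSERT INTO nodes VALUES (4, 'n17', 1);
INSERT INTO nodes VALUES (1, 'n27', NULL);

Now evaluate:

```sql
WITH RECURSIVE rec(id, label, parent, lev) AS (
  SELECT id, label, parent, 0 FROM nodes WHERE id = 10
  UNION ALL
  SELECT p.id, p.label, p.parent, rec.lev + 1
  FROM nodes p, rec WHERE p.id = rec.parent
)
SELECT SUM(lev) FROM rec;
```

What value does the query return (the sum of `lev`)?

15

Base: id=10 (n13), parent=9, lev 0.
Iteration 1: join on id=9 -> n28 (id 9, parent=8, lev 1).
Iteration 2: join on id=8 -> n16 (id 8, parent=6, lev 2).
Iteration 3: join on id=6 -> n25 (id 6, parent=4, lev 3).
Iteration 4: join on id=4 -> n17 (id 4, parent=1, lev 4).
Iteration 5: join on id=1 -> n27 (id 1, parent=NULL, lev 5).
Iteration 6: parent is NULL; no match; recursion stops.
SUM(lev) = 0 + 1 + 2 + 3 + 4 + 5 = 15.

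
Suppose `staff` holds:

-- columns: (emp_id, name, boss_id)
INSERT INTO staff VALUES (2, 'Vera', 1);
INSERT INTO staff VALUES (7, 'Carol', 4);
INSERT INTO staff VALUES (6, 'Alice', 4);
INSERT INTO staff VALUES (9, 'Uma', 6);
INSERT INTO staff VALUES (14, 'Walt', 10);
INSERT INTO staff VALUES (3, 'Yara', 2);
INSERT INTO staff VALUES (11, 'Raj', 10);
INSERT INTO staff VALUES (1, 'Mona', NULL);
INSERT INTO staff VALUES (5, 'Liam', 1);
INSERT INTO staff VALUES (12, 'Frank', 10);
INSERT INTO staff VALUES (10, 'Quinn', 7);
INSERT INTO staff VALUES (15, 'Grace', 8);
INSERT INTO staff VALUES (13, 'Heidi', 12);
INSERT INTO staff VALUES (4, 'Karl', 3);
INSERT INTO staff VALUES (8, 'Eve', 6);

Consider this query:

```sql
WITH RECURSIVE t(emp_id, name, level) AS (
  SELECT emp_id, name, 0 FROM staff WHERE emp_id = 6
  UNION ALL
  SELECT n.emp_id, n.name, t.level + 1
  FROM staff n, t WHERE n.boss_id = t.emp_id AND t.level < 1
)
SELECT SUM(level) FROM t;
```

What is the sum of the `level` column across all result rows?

2

Base: emp_id=6 (Alice) at level 0.
Iteration 1: rows with boss_id in {6} -> Eve (id 8, level 1), Uma (id 9, level 1).
Iteration 2: level < 1 fails for all current rows; recursion stops.
SUM(level) = 0 + 1 + 1 = 2.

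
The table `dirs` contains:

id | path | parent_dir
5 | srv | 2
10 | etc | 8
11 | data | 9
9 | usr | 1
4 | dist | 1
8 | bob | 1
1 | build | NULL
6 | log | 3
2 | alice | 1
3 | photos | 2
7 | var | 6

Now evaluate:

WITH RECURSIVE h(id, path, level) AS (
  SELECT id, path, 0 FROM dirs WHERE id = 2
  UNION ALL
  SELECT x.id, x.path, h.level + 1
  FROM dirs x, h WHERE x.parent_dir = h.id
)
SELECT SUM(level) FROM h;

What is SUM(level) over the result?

7

Base: id=2 (alice) at level 0.
Iteration 1: rows with parent_dir in {2} -> photos (id 3, level 1), srv (id 5, level 1).
Iteration 2: rows with parent_dir in {3,5} -> log (id 6, level 2).
Iteration 3: rows with parent_dir in {6} -> var (id 7, level 3).
Iteration 4: no rows with parent_dir in {7}; recursion stops.
SUM(level) = 0 + 1 + 1 + 2 + 3 = 7.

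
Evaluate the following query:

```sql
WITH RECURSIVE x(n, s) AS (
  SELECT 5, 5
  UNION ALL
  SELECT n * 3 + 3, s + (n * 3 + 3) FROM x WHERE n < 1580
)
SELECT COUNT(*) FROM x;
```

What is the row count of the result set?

7

Base: n=5, s=5.
Iteration 1: 5 < 1580 holds -> n = 5 * 3 + 3 = 18, s = 5 + 18 = 23.
Iteration 2: 18 < 1580 holds -> n = 18 * 3 + 3 = 57, s = 23 + 57 = 80.
Iteration 3: 57 < 1580 holds -> n = 57 * 3 + 3 = 174, s = 80 + 174 = 254.
Iteration 4: 174 < 1580 holds -> n = 174 * 3 + 3 = 525, s = 254 + 525 = 779.
Iteration 5: 525 < 1580 holds -> n = 525 * 3 + 3 = 1578, s = 779 + 1578 = 2357.
Iteration 6: 1578 < 1580 holds -> n = 1578 * 3 + 3 = 4737, s = 2357 + 4737 = 7094.
Iteration 7: 4737 < 1580 fails; recursion stops.
Total rows emitted: 7.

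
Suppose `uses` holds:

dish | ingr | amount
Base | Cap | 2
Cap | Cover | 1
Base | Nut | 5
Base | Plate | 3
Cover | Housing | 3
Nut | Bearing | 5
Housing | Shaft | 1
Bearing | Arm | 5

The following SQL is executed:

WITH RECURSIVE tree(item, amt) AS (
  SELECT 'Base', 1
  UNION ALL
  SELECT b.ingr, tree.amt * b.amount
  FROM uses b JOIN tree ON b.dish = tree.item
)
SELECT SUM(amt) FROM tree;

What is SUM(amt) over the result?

175

Base: (Base, amt=1).
Iteration 1: components of {Base} -> Cap = 1*2 = 2, Nut = 1*5 = 5, Plate = 1*3 = 3.
Iteration 2: components of {Cap,Nut,Plate} -> Bearing = 5*5 = 25, Cover = 2*1 = 2.
Iteration 3: components of {Bearing,Cover} -> Arm = 25*5 = 125, Housing = 2*3 = 6.
Iteration 4: components of {Arm,Housing} -> Shaft = 6*1 = 6.
Iteration 5: no further components; recursion stops.
SUM(amt) = 1 + 2 + 5 + 3 + 2 + 25 + 6 + 125 + 6 = 175.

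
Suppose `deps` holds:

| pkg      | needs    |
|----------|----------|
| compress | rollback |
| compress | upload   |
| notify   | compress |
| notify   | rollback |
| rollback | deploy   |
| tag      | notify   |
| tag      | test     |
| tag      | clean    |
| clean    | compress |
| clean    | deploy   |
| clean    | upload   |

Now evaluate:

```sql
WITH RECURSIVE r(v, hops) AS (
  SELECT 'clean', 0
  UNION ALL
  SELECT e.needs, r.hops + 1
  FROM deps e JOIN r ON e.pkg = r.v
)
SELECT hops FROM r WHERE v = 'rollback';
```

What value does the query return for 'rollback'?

Base: (clean, hops=0).
Iteration 1: edges from {clean} -> (compress, hops=1), (deploy, hops=1), (upload, hops=1).
Iteration 2: edges from {compress,deploy,upload} -> (rollback, hops=2), (upload, hops=2).
Iteration 3: edges from {rollback,upload} -> (deploy, hops=3).
Iteration 4: no outgoing edges from {deploy}; recursion stops.

2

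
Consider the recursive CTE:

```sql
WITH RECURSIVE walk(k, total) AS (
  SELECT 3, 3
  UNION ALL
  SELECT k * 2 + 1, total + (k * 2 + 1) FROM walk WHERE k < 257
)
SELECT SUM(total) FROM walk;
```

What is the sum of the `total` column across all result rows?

Base: k=3, total=3.
Iteration 1: 3 < 257 holds -> k = 3 * 2 + 1 = 7, total = 3 + 7 = 10.
Iteration 2: 7 < 257 holds -> k = 7 * 2 + 1 = 15, total = 10 + 15 = 25.
Iteration 3: 15 < 257 holds -> k = 15 * 2 + 1 = 31, total = 25 + 31 = 56.
Iteration 4: 31 < 257 holds -> k = 31 * 2 + 1 = 63, total = 56 + 63 = 119.
Iteration 5: 63 < 257 holds -> k = 63 * 2 + 1 = 127, total = 119 + 127 = 246.
Iteration 6: 127 < 257 holds -> k = 127 * 2 + 1 = 255, total = 246 + 255 = 501.
Iteration 7: 255 < 257 holds -> k = 255 * 2 + 1 = 511, total = 501 + 511 = 1012.
Iteration 8: 511 < 257 fails; recursion stops.
SUM(total) = 3 + 10 + 25 + 56 + 119 + 246 + 501 + 1012 = 1972.

1972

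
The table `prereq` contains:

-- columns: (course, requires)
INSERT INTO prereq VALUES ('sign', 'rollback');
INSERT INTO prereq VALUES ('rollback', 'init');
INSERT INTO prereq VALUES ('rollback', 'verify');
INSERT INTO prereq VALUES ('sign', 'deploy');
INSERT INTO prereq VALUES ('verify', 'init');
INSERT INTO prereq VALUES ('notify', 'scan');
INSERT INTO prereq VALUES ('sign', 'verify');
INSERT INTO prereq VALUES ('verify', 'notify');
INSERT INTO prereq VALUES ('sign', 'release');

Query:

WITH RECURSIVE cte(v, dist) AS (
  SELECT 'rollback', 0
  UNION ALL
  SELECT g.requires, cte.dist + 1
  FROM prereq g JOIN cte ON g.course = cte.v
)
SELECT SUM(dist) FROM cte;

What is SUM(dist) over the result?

9

Base: (rollback, dist=0).
Iteration 1: edges from {rollback} -> (init, dist=1), (verify, dist=1).
Iteration 2: edges from {init,verify} -> (init, dist=2), (notify, dist=2).
Iteration 3: edges from {init,notify} -> (scan, dist=3).
Iteration 4: no outgoing edges from {scan}; recursion stops.
SUM(dist) = 0 + 1 + 1 + 2 + 2 + 3 = 9.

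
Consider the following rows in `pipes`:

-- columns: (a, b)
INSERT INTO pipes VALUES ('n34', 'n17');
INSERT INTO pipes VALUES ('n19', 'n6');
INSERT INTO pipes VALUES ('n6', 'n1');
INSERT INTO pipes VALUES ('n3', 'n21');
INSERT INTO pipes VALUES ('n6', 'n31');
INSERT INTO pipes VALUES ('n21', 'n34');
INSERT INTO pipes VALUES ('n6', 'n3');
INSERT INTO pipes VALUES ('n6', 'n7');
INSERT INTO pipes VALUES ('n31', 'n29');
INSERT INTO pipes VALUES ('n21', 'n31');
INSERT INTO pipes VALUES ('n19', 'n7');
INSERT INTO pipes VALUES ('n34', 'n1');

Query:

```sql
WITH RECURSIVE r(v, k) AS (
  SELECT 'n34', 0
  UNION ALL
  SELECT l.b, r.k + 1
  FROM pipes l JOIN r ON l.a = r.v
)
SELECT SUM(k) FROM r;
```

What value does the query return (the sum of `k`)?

2

Base: (n34, k=0).
Iteration 1: edges from {n34} -> (n1, k=1), (n17, k=1).
Iteration 2: no outgoing edges from {n1,n17}; recursion stops.
SUM(k) = 0 + 1 + 1 = 2.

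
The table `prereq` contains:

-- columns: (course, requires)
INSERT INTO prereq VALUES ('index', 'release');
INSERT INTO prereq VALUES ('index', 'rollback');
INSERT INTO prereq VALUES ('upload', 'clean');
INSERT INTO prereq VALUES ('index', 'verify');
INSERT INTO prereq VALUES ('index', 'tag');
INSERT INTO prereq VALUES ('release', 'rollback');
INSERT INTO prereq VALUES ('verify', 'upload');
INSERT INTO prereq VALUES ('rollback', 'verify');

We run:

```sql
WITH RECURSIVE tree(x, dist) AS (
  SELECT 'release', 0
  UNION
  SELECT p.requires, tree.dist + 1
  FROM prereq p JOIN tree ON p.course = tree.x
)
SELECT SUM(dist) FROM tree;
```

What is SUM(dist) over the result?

10

Base: (release, dist=0).
Iteration 1: edges from {release} -> (rollback, dist=1).
Iteration 2: edges from {rollback} -> (verify, dist=2).
Iteration 3: edges from {verify} -> (upload, dist=3).
Iteration 4: edges from {upload} -> (clean, dist=4).
Iteration 5: no outgoing edges from {clean}; recursion stops.
SUM(dist) = 0 + 1 + 2 + 3 + 4 = 10.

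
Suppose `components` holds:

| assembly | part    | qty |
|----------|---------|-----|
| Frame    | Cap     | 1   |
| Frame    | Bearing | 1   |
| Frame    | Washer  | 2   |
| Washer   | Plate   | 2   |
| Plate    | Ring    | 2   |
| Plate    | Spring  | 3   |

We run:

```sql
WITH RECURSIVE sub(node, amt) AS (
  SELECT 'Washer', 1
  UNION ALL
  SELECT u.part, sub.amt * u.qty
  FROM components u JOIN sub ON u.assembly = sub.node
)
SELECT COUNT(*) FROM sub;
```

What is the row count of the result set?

4

Base: (Washer, amt=1).
Iteration 1: components of {Washer} -> Plate = 1*2 = 2.
Iteration 2: components of {Plate} -> Ring = 2*2 = 4, Spring = 2*3 = 6.
Iteration 3: no further components; recursion stops.
Total rows emitted: 4.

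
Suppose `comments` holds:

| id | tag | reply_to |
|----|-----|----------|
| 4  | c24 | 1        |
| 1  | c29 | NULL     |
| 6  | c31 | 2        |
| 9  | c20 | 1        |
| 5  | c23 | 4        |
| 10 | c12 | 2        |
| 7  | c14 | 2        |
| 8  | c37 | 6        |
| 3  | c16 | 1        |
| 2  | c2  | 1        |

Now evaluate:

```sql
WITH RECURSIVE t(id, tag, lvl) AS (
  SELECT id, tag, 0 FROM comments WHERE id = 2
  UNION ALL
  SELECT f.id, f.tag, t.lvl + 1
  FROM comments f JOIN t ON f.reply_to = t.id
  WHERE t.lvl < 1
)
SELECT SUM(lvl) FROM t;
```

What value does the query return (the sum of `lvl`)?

3

Base: id=2 (c2) at lvl 0.
Iteration 1: rows with reply_to in {2} -> c31 (id 6, lvl 1), c14 (id 7, lvl 1), c12 (id 10, lvl 1).
Iteration 2: lvl < 1 fails for all current rows; recursion stops.
SUM(lvl) = 0 + 1 + 1 + 1 = 3.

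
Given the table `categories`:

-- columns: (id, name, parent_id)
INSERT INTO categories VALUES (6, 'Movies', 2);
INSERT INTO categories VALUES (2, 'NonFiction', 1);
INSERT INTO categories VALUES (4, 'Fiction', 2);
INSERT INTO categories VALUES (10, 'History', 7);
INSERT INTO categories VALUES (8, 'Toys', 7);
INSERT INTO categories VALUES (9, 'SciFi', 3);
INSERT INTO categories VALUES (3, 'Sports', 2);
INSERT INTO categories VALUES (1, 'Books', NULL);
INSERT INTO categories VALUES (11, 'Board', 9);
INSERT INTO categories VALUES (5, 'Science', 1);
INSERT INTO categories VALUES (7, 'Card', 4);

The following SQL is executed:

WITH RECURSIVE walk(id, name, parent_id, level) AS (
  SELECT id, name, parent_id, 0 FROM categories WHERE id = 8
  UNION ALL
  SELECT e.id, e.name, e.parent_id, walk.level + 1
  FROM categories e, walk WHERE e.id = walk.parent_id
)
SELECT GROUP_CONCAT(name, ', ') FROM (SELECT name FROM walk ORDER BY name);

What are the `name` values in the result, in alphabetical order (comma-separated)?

Base: id=8 (Toys), parent_id=7, level 0.
Iteration 1: join on id=7 -> Card (id 7, parent_id=4, level 1).
Iteration 2: join on id=4 -> Fiction (id 4, parent_id=2, level 2).
Iteration 3: join on id=2 -> NonFiction (id 2, parent_id=1, level 3).
Iteration 4: join on id=1 -> Books (id 1, parent_id=NULL, level 4).
Iteration 5: parent_id is NULL; no match; recursion stops.

Books, Card, Fiction, NonFiction, Toys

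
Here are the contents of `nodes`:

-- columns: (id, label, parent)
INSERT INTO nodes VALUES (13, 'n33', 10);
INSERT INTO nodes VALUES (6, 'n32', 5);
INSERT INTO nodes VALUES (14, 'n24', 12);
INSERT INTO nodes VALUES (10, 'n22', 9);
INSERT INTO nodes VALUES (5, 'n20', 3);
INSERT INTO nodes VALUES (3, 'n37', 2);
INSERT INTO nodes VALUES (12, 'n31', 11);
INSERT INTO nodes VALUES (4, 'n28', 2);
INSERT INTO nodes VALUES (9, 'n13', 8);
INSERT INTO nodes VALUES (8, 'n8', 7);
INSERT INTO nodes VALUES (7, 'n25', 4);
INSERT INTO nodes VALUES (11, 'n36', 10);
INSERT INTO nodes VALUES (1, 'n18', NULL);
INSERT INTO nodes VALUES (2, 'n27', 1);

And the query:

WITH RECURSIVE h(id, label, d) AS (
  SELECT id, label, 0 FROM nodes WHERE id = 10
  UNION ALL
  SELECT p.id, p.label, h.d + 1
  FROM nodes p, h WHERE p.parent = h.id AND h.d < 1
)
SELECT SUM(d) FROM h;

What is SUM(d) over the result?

2

Base: id=10 (n22) at d 0.
Iteration 1: rows with parent in {10} -> n36 (id 11, d 1), n33 (id 13, d 1).
Iteration 2: d < 1 fails for all current rows; recursion stops.
SUM(d) = 0 + 1 + 1 = 2.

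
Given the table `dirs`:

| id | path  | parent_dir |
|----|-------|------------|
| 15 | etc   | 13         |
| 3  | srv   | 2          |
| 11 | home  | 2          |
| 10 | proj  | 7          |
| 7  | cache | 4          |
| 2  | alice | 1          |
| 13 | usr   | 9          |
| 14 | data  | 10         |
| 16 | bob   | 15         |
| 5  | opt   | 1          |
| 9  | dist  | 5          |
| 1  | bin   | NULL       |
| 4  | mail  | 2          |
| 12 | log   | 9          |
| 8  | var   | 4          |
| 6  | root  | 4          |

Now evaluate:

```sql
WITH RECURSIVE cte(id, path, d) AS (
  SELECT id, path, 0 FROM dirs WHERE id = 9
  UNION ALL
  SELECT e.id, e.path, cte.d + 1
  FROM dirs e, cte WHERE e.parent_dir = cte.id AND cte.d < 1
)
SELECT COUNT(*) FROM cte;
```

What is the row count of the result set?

3

Base: id=9 (dist) at d 0.
Iteration 1: rows with parent_dir in {9} -> log (id 12, d 1), usr (id 13, d 1).
Iteration 2: d < 1 fails for all current rows; recursion stops.
Total rows emitted: 3.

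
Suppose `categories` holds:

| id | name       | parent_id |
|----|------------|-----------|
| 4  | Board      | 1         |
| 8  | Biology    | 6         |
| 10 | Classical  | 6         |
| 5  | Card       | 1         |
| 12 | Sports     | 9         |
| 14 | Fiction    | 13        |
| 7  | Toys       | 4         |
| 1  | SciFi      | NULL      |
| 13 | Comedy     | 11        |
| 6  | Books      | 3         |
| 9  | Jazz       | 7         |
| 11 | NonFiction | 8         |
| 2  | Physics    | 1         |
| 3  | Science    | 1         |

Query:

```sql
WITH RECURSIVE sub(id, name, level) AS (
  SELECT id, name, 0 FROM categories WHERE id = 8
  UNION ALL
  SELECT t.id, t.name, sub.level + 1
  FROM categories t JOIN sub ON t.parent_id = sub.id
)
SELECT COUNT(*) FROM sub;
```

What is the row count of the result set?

4

Base: id=8 (Biology) at level 0.
Iteration 1: rows with parent_id in {8} -> NonFiction (id 11, level 1).
Iteration 2: rows with parent_id in {11} -> Comedy (id 13, level 2).
Iteration 3: rows with parent_id in {13} -> Fiction (id 14, level 3).
Iteration 4: no rows with parent_id in {14}; recursion stops.
Total rows emitted: 4.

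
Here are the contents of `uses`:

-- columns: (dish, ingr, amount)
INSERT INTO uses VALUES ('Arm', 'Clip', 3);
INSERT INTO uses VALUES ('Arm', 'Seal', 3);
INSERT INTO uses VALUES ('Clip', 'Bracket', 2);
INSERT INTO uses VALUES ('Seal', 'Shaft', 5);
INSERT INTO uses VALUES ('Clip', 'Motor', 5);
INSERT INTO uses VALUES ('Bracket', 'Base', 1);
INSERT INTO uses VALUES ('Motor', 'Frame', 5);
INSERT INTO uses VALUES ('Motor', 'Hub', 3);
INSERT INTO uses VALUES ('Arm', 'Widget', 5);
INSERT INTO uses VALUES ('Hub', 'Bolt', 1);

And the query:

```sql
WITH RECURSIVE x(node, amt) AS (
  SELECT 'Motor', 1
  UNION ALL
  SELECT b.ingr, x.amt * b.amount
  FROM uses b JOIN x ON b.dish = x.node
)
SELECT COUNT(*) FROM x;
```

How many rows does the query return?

Base: (Motor, amt=1).
Iteration 1: components of {Motor} -> Frame = 1*5 = 5, Hub = 1*3 = 3.
Iteration 2: components of {Frame,Hub} -> Bolt = 3*1 = 3.
Iteration 3: no further components; recursion stops.
Total rows emitted: 4.

4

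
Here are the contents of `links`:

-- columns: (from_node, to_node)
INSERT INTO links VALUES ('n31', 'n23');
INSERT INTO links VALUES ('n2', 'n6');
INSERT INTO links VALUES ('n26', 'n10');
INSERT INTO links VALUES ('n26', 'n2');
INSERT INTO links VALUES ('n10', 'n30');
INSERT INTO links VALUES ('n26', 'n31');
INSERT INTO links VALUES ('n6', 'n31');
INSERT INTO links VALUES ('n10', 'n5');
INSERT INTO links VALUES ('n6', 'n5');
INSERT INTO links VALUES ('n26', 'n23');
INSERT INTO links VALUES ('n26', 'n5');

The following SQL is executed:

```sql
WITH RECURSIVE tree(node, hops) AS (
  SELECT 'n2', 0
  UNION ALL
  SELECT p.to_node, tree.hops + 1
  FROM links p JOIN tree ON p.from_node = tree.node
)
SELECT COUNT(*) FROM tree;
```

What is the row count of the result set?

Base: (n2, hops=0).
Iteration 1: edges from {n2} -> (n6, hops=1).
Iteration 2: edges from {n6} -> (n31, hops=2), (n5, hops=2).
Iteration 3: edges from {n31,n5} -> (n23, hops=3).
Iteration 4: no outgoing edges from {n23}; recursion stops.
Total rows emitted: 5.

5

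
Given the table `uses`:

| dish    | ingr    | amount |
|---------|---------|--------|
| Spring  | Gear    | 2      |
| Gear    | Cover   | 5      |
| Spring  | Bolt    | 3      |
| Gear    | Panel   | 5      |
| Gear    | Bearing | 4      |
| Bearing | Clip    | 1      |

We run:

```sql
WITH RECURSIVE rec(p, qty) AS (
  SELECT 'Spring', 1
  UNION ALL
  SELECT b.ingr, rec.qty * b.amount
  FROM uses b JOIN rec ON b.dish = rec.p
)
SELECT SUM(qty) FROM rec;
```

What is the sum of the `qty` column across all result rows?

Base: (Spring, qty=1).
Iteration 1: components of {Spring} -> Bolt = 1*3 = 3, Gear = 1*2 = 2.
Iteration 2: components of {Bolt,Gear} -> Bearing = 2*4 = 8, Cover = 2*5 = 10, Panel = 2*5 = 10.
Iteration 3: components of {Bearing,Cover,Panel} -> Clip = 8*1 = 8.
Iteration 4: no further components; recursion stops.
SUM(qty) = 1 + 2 + 3 + 10 + 10 + 8 + 8 = 42.

42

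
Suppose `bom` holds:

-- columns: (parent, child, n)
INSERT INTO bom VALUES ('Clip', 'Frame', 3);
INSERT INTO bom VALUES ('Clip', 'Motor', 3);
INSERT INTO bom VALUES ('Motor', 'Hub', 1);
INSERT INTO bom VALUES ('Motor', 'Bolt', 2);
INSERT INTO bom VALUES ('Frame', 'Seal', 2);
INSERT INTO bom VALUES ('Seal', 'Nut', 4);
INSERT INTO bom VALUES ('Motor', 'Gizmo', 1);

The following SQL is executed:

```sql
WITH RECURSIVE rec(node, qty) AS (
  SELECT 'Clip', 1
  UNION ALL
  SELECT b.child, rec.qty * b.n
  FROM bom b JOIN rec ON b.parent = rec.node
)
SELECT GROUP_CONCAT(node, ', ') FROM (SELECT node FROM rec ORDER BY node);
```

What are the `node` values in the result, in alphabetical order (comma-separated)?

Bolt, Clip, Frame, Gizmo, Hub, Motor, Nut, Seal

Base: (Clip, qty=1).
Iteration 1: components of {Clip} -> Frame = 1*3 = 3, Motor = 1*3 = 3.
Iteration 2: components of {Frame,Motor} -> Bolt = 3*2 = 6, Gizmo = 3*1 = 3, Hub = 3*1 = 3, Seal = 3*2 = 6.
Iteration 3: components of {Bolt,Gizmo,Hub,Seal} -> Nut = 6*4 = 24.
Iteration 4: no further components; recursion stops.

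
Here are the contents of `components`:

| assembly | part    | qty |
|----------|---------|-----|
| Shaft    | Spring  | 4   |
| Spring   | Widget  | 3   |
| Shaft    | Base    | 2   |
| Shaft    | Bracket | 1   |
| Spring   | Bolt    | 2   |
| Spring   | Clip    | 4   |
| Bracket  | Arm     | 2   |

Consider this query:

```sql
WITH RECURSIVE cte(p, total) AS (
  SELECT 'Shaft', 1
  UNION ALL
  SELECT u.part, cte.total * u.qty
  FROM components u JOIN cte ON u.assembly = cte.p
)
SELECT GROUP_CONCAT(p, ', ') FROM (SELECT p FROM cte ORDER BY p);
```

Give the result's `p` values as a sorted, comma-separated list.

Arm, Base, Bolt, Bracket, Clip, Shaft, Spring, Widget

Base: (Shaft, total=1).
Iteration 1: components of {Shaft} -> Base = 1*2 = 2, Bracket = 1*1 = 1, Spring = 1*4 = 4.
Iteration 2: components of {Base,Bracket,Spring} -> Arm = 1*2 = 2, Bolt = 4*2 = 8, Clip = 4*4 = 16, Widget = 4*3 = 12.
Iteration 3: no further components; recursion stops.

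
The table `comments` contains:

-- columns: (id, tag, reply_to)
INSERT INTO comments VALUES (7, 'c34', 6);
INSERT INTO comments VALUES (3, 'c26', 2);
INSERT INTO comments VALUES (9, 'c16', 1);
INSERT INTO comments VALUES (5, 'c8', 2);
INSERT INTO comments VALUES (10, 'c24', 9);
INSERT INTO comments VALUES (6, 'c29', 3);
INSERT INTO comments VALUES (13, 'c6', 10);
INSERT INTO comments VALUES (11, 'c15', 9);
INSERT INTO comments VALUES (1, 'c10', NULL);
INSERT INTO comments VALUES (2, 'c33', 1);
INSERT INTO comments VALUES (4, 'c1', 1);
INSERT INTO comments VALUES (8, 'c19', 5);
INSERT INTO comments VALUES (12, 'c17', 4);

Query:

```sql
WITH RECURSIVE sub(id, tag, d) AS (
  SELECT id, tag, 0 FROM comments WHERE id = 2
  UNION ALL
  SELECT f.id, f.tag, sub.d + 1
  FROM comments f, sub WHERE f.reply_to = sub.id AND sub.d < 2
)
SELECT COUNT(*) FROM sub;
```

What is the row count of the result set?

5

Base: id=2 (c33) at d 0.
Iteration 1: rows with reply_to in {2} -> c26 (id 3, d 1), c8 (id 5, d 1).
Iteration 2: rows with reply_to in {3,5} -> c29 (id 6, d 2), c19 (id 8, d 2).
Iteration 3: d < 2 fails for all current rows; recursion stops.
Total rows emitted: 5.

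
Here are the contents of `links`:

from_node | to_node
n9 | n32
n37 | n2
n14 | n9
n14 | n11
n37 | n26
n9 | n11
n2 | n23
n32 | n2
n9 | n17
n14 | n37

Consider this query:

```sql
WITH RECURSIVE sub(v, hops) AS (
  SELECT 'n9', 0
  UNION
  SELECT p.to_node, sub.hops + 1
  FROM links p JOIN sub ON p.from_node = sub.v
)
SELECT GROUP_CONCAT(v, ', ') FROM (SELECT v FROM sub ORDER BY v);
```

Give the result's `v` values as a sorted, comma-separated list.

n11, n17, n2, n23, n32, n9

Base: (n9, hops=0).
Iteration 1: edges from {n9} -> (n11, hops=1), (n17, hops=1), (n32, hops=1).
Iteration 2: edges from {n11,n17,n32} -> (n2, hops=2).
Iteration 3: edges from {n2} -> (n23, hops=3).
Iteration 4: no outgoing edges from {n23}; recursion stops.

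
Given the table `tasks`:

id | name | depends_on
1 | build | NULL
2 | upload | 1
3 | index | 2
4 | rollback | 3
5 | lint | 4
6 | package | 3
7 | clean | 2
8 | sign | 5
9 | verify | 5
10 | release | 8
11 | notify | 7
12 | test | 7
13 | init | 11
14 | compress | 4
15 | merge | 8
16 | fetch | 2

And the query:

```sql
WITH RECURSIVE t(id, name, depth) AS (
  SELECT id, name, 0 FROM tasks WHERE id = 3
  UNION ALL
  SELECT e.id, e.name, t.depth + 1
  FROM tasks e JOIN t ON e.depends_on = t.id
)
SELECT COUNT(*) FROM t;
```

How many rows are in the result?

Base: id=3 (index) at depth 0.
Iteration 1: rows with depends_on in {3} -> rollback (id 4, depth 1), package (id 6, depth 1).
Iteration 2: rows with depends_on in {4,6} -> lint (id 5, depth 2), compress (id 14, depth 2).
Iteration 3: rows with depends_on in {5,14} -> sign (id 8, depth 3), verify (id 9, depth 3).
Iteration 4: rows with depends_on in {8,9} -> release (id 10, depth 4), merge (id 15, depth 4).
Iteration 5: no rows with depends_on in {10,15}; recursion stops.
Total rows emitted: 9.

9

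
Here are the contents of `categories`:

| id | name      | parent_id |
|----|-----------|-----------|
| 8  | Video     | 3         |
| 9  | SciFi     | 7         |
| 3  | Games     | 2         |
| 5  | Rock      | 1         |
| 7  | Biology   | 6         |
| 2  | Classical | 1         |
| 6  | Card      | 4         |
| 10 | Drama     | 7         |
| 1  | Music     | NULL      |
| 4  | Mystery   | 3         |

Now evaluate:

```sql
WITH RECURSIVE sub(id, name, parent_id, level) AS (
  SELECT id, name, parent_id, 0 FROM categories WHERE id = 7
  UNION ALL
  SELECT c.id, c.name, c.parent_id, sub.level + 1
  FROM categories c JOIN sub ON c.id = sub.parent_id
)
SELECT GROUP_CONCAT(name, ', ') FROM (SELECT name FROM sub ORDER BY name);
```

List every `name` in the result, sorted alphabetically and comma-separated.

Base: id=7 (Biology), parent_id=6, level 0.
Iteration 1: join on id=6 -> Card (id 6, parent_id=4, level 1).
Iteration 2: join on id=4 -> Mystery (id 4, parent_id=3, level 2).
Iteration 3: join on id=3 -> Games (id 3, parent_id=2, level 3).
Iteration 4: join on id=2 -> Classical (id 2, parent_id=1, level 4).
Iteration 5: join on id=1 -> Music (id 1, parent_id=NULL, level 5).
Iteration 6: parent_id is NULL; no match; recursion stops.

Biology, Card, Classical, Games, Music, Mystery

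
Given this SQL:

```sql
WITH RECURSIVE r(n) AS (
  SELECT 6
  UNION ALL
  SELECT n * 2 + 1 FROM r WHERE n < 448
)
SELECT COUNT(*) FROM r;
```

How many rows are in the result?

Base: n=6.
Iteration 1: 6 < 448 holds -> n = 6 * 2 + 1 = 13.
Iteration 2: 13 < 448 holds -> n = 13 * 2 + 1 = 27.
Iteration 3: 27 < 448 holds -> n = 27 * 2 + 1 = 55.
Iteration 4: 55 < 448 holds -> n = 55 * 2 + 1 = 111.
Iteration 5: 111 < 448 holds -> n = 111 * 2 + 1 = 223.
Iteration 6: 223 < 448 holds -> n = 223 * 2 + 1 = 447.
Iteration 7: 447 < 448 holds -> n = 447 * 2 + 1 = 895.
Iteration 8: 895 < 448 fails; recursion stops.
Total rows emitted: 8.

8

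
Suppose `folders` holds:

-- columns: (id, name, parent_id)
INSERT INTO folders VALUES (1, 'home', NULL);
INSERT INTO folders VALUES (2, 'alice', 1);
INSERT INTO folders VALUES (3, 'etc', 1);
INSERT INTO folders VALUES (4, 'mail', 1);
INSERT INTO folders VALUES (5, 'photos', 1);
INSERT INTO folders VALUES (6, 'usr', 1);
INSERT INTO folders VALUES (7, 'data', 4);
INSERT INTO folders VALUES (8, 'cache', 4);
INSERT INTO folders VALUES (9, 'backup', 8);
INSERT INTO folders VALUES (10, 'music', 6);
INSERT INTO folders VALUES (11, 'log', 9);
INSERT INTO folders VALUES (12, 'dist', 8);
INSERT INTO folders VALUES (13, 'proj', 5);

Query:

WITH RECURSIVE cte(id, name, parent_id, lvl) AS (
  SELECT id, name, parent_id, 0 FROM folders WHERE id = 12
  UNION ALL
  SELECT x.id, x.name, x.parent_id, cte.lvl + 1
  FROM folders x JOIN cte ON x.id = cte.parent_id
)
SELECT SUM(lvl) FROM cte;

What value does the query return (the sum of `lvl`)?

Base: id=12 (dist), parent_id=8, lvl 0.
Iteration 1: join on id=8 -> cache (id 8, parent_id=4, lvl 1).
Iteration 2: join on id=4 -> mail (id 4, parent_id=1, lvl 2).
Iteration 3: join on id=1 -> home (id 1, parent_id=NULL, lvl 3).
Iteration 4: parent_id is NULL; no match; recursion stops.
SUM(lvl) = 0 + 1 + 2 + 3 = 6.

6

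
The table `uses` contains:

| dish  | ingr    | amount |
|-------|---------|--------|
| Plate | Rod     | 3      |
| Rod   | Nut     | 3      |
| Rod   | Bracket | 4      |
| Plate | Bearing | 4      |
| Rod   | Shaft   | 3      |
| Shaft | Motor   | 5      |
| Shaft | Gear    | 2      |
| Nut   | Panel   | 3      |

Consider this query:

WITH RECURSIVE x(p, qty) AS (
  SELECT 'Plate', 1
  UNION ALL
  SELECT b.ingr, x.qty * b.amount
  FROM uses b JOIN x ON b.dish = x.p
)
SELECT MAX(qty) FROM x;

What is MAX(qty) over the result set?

45

Base: (Plate, qty=1).
Iteration 1: components of {Plate} -> Bearing = 1*4 = 4, Rod = 1*3 = 3.
Iteration 2: components of {Bearing,Rod} -> Bracket = 3*4 = 12, Nut = 3*3 = 9, Shaft = 3*3 = 9.
Iteration 3: components of {Bracket,Nut,Shaft} -> Gear = 9*2 = 18, Motor = 9*5 = 45, Panel = 9*3 = 27.
Iteration 4: no further components; recursion stops.
qty values: 1, 3, 4, 9, 12, 9, 27, 45, 18; the maximum is 45.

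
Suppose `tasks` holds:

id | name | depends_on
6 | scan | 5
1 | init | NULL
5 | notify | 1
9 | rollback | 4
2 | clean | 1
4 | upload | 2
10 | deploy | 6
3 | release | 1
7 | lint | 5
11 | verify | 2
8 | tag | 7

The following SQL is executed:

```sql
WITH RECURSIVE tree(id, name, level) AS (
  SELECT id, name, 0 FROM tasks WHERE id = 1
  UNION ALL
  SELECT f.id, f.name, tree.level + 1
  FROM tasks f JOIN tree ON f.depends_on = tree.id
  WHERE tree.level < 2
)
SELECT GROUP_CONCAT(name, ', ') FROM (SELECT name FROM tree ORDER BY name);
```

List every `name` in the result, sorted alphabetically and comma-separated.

clean, init, lint, notify, release, scan, upload, verify

Base: id=1 (init) at level 0.
Iteration 1: rows with depends_on in {1} -> clean (id 2, level 1), release (id 3, level 1), notify (id 5, level 1).
Iteration 2: rows with depends_on in {2,3,5} -> upload (id 4, level 2), scan (id 6, level 2), lint (id 7, level 2), verify (id 11, level 2).
Iteration 3: level < 2 fails for all current rows; recursion stops.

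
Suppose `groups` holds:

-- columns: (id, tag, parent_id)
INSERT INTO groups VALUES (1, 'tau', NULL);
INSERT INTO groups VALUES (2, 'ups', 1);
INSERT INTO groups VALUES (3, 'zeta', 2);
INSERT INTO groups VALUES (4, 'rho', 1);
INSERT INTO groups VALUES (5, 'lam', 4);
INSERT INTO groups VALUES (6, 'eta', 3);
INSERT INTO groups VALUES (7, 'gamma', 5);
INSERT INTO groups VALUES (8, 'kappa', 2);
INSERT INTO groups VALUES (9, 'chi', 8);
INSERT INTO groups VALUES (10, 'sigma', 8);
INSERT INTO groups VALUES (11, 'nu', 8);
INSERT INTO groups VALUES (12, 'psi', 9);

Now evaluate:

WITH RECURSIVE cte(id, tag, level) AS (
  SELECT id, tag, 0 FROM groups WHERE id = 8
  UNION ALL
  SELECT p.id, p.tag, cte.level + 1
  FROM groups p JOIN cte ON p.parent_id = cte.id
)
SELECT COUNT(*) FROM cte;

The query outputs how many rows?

Base: id=8 (kappa) at level 0.
Iteration 1: rows with parent_id in {8} -> chi (id 9, level 1), sigma (id 10, level 1), nu (id 11, level 1).
Iteration 2: rows with parent_id in {9,10,11} -> psi (id 12, level 2).
Iteration 3: no rows with parent_id in {12}; recursion stops.
Total rows emitted: 5.

5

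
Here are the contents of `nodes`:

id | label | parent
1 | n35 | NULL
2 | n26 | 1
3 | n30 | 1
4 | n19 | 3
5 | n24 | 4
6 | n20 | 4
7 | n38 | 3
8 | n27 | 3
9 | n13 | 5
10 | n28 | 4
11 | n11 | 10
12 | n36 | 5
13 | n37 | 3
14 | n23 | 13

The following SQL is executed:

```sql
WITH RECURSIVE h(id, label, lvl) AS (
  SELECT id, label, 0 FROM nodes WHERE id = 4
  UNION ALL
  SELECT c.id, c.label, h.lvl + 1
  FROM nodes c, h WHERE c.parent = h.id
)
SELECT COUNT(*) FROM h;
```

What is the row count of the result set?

7

Base: id=4 (n19) at lvl 0.
Iteration 1: rows with parent in {4} -> n24 (id 5, lvl 1), n20 (id 6, lvl 1), n28 (id 10, lvl 1).
Iteration 2: rows with parent in {5,6,10} -> n13 (id 9, lvl 2), n11 (id 11, lvl 2), n36 (id 12, lvl 2).
Iteration 3: no rows with parent in {9,11,12}; recursion stops.
Total rows emitted: 7.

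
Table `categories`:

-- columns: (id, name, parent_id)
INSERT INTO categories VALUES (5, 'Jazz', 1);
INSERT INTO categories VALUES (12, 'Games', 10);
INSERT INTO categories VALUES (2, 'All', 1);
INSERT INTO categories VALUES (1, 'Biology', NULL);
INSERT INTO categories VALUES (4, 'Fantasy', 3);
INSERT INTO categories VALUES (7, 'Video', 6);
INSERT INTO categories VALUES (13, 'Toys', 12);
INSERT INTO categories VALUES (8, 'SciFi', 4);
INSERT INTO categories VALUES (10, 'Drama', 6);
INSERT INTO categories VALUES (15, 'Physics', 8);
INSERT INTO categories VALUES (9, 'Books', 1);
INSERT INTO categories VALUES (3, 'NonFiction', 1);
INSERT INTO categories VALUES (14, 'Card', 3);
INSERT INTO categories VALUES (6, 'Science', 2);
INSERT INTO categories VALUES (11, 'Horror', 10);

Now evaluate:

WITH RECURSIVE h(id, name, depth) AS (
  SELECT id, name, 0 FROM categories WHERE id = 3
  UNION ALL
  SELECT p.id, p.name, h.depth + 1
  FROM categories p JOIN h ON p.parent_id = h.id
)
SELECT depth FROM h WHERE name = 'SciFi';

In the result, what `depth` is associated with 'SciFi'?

2

Base: id=3 (NonFiction) at depth 0.
Iteration 1: rows with parent_id in {3} -> Fantasy (id 4, depth 1), Card (id 14, depth 1).
Iteration 2: rows with parent_id in {4,14} -> SciFi (id 8, depth 2).
Iteration 3: rows with parent_id in {8} -> Physics (id 15, depth 3).
Iteration 4: no rows with parent_id in {15}; recursion stops.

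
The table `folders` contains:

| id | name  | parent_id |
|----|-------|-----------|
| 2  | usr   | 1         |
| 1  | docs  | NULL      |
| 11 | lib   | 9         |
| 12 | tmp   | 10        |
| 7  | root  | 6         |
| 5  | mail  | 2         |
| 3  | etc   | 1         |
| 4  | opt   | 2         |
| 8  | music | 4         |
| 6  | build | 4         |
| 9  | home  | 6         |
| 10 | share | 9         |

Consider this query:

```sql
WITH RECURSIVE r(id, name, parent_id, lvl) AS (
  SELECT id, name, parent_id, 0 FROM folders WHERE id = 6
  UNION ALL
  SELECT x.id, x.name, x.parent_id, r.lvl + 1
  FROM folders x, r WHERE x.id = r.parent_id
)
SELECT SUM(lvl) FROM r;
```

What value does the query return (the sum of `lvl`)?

Base: id=6 (build), parent_id=4, lvl 0.
Iteration 1: join on id=4 -> opt (id 4, parent_id=2, lvl 1).
Iteration 2: join on id=2 -> usr (id 2, parent_id=1, lvl 2).
Iteration 3: join on id=1 -> docs (id 1, parent_id=NULL, lvl 3).
Iteration 4: parent_id is NULL; no match; recursion stops.
SUM(lvl) = 0 + 1 + 2 + 3 = 6.

6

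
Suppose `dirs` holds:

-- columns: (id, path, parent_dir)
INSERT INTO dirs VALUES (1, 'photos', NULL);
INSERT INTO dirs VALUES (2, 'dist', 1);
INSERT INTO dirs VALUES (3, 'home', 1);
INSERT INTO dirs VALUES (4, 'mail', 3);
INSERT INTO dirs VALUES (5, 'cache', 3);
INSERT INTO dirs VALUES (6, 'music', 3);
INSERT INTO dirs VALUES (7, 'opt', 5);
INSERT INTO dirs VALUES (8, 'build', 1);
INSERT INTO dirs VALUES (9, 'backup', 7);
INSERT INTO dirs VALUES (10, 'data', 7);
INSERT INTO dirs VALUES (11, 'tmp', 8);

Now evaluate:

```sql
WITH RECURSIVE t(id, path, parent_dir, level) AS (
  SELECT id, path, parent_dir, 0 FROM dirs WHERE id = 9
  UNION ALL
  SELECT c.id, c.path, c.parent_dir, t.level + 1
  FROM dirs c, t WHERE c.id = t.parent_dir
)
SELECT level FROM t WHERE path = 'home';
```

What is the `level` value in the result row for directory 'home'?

Base: id=9 (backup), parent_dir=7, level 0.
Iteration 1: join on id=7 -> opt (id 7, parent_dir=5, level 1).
Iteration 2: join on id=5 -> cache (id 5, parent_dir=3, level 2).
Iteration 3: join on id=3 -> home (id 3, parent_dir=1, level 3).
Iteration 4: join on id=1 -> photos (id 1, parent_dir=NULL, level 4).
Iteration 5: parent_dir is NULL; no match; recursion stops.

3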